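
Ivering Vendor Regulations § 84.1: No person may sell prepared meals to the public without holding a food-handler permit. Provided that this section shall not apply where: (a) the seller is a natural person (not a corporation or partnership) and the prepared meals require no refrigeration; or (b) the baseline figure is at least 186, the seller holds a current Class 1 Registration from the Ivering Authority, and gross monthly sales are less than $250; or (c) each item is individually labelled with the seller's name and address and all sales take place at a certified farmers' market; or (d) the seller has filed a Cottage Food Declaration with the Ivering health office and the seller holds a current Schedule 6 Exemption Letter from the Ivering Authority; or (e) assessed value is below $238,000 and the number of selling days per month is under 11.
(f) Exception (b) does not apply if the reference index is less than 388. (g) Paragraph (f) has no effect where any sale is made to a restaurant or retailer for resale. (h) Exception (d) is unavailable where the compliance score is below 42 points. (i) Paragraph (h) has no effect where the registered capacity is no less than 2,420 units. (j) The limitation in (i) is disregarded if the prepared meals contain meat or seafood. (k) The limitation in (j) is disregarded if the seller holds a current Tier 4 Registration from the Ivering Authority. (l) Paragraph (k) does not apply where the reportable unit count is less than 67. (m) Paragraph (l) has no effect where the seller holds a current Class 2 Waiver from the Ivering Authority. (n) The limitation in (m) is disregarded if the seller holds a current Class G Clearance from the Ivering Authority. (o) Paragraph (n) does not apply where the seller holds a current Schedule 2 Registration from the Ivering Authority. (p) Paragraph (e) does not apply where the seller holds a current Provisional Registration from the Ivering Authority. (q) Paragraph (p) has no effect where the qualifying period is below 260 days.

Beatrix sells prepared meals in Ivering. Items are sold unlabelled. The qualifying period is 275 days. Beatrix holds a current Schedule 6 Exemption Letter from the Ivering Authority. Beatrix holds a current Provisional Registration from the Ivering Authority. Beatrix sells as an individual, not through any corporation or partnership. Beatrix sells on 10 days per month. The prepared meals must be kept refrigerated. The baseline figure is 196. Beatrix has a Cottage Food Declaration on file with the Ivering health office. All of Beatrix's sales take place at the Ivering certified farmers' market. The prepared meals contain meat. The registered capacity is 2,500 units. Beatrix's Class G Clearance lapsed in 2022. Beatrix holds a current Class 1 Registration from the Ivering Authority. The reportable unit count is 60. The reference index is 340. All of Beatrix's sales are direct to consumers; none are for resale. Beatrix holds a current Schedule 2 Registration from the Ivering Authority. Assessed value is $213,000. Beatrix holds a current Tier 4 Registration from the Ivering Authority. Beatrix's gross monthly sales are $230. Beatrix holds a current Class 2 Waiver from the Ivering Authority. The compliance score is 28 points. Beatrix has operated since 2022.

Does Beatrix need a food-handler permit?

No — exception (d) applies; Beatrix is not required to hold a food-handler permit.

Exception (a) does not apply: the prepared meals require refrigeration.
Exception (b): the baseline figure is 196, meeting the 186 threshold; a current Class 1 Registration is held; gross monthly sales are $230, less than the $250 limit — every condition holds. But applying paragraphs (f)–(g): (f) operates against (b): the reference index is 340, less than the 388 limit. (g), which would lift (f), is inapplicable — no sales are for resale. So (b) is unavailable.
Exception (c) fails — items are sold unlabelled.
Exception (d): a Cottage Food Declaration is on file; a current Schedule 6 Exemption Letter is held — every condition holds. As to paragraphs (h)–(o): (h) would limit (d) — the compliance score is 28 points, below the 42 points limit — but (i) sets (h) aside: (i) applies — the registered capacity is 2,500 units, meeting the 2,420 units threshold. (j) would limit (i) — the prepared meals contain meat — but (k) sets (j) aside: (k) operates against (j): a current Tier 4 Registration is held. (l) would limit (k) — the reportable unit count is 60, less than the 67 limit — but (m) sets (l) aside: (m) operates against (l): a current Class 2 Waiver is held. (n) is not triggered (no current Class G Clearance is held), so (m) stands. (d) remains available.
Exception (e) is satisfied on its face — assessed value is $213,000, below the $238,000 limit; the number of selling days per month is 10, under the 11 limit. However, paragraphs (p)–(q) must be considered: (p) operates — a current Provisional Registration is held. (q) does not operate here (the qualifying period is 275 days, not below 260 days), so (p) stands. So (e) is unavailable.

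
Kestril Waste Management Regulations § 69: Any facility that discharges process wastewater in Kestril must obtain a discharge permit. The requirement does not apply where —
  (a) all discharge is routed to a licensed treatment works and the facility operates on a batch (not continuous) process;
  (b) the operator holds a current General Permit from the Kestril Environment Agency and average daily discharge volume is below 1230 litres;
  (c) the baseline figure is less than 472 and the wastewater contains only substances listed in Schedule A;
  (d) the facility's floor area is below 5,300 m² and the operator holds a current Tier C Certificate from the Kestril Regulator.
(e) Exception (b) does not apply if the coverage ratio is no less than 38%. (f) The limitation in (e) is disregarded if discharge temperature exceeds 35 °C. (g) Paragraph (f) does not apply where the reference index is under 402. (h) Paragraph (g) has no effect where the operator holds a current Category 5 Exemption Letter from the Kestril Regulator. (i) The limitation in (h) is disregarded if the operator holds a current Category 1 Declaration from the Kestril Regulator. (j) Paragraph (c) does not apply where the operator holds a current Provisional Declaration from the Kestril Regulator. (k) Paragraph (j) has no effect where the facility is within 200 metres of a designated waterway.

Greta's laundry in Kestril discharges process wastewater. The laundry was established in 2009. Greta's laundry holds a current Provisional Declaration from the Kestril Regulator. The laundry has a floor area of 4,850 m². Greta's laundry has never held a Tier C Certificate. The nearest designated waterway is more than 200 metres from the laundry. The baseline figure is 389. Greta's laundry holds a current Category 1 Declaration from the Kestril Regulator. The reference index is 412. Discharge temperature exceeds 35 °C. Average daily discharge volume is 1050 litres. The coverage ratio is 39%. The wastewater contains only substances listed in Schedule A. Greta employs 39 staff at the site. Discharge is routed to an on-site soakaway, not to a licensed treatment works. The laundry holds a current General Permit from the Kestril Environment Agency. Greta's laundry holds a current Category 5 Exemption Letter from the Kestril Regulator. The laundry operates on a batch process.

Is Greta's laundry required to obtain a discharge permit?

No — exception (b) applies; Greta's laundry is not required to obtain a discharge permit.

Exception (a) fails — discharge is not routed to a licensed treatment works.
Exception (b)'s conditions are all satisfied: a current General Permit is held; average daily discharge volume is 1050 litres, below the 1230 litres limit. Considering the limiting provisions: (e) would limit (b) — the coverage ratio is 39%, meeting the 38% threshold — but (f) sets (e) aside: (f) is triggered — discharge temperature exceeds 35 °C. (g) is inapplicable (the reference index is 412, not under 402), so (f) stands. (b) remains available.
Exception (c)'s conditions are all satisfied: the baseline figure is 389, less than the 472 limit; the wastewater is Schedule-A-only. Turning to paragraphs (j)–(k): (j) operates against (c): a current Provisional Declaration is held. (k) is inapplicable (the laundry is more than 200 m from any designated waterway), so (j) stands. (c) is therefore removed.
Exception (d) fails — no current Tier C Certificate is held.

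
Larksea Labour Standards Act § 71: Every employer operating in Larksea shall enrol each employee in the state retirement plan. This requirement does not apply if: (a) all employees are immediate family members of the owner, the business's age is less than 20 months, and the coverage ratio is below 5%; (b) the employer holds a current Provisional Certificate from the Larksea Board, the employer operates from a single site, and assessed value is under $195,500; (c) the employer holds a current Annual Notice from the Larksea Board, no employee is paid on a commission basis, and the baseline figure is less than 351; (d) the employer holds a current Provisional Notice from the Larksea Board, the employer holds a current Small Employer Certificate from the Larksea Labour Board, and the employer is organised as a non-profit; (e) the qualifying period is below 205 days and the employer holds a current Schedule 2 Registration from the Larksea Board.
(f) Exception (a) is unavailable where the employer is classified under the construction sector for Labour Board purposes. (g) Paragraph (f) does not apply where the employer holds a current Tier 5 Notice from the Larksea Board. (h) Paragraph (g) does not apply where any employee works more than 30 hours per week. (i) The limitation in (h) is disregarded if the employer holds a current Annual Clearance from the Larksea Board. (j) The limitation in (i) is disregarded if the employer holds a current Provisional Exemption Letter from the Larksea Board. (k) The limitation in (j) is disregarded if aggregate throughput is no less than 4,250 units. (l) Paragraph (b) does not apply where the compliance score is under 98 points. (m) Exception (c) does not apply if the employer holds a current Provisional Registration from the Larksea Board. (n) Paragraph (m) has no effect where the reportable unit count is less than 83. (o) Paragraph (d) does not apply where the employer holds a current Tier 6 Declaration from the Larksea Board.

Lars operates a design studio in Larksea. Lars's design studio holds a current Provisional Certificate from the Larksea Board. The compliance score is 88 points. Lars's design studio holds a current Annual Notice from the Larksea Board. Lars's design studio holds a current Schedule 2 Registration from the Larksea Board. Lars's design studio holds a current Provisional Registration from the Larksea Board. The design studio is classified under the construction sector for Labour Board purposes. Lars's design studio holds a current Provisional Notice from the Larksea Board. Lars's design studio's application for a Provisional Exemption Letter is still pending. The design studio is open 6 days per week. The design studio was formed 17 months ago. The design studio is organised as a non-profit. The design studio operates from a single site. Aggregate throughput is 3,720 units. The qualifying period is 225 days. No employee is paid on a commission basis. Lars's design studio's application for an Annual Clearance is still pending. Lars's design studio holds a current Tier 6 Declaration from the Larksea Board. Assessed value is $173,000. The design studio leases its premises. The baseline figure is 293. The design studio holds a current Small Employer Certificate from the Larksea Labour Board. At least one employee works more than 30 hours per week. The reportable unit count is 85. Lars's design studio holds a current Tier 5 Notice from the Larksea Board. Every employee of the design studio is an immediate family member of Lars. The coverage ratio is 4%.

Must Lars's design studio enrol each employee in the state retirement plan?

Exception (a)'s conditions are all satisfied: every employee is an immediate family member; the business's age is 17 months, less than the 20 months limit; the coverage ratio is 4%, below the 5% limit. Turning to paragraphs (f)–(k): (f) operates against (a): the design studio is classified under the construction sector. (g) operates (a current Tier 5 Notice is held), but is set aside by (h): (h) is engaged — at least one employee exceeds 30 hours/week. (i), which would lift (h), is not engaged — the Annual Clearance is not current. So (a) is unavailable.
Exception (b): a current Provisional Certificate is held; the employer operates from a single site; assessed value is $173,000, under the $195,500 limit — every condition holds. But: (l) operates — the compliance score is 88 points, under the 98 points limit. (b) is therefore removed.
Exception (c)'s conditions are all satisfied: a current Annual Notice is held; no employee is paid on commission; the baseline figure is 293, less than the 351 limit. However, paragraphs (m)–(n) must be considered: (m) applies — a current Provisional Registration is held. (n), which would lift (m), is not triggered — the reportable unit count is 85, not less than 83. (c) is therefore removed.
All of (d)'s requirements are met (a current Provisional Notice is held; a current Small Employer Certificate is held; the employer is a non-profit). Turning to paragraph (o): (o) operates against (d): a current Tier 6 Declaration is held. So (d) is unavailable.
Exception (e) does not apply: the qualifying period is 225 days, not below 205 days.
No exception applies. The general rule governs.

Yes — Lars's design studio must enrol each employee in the state retirement plan.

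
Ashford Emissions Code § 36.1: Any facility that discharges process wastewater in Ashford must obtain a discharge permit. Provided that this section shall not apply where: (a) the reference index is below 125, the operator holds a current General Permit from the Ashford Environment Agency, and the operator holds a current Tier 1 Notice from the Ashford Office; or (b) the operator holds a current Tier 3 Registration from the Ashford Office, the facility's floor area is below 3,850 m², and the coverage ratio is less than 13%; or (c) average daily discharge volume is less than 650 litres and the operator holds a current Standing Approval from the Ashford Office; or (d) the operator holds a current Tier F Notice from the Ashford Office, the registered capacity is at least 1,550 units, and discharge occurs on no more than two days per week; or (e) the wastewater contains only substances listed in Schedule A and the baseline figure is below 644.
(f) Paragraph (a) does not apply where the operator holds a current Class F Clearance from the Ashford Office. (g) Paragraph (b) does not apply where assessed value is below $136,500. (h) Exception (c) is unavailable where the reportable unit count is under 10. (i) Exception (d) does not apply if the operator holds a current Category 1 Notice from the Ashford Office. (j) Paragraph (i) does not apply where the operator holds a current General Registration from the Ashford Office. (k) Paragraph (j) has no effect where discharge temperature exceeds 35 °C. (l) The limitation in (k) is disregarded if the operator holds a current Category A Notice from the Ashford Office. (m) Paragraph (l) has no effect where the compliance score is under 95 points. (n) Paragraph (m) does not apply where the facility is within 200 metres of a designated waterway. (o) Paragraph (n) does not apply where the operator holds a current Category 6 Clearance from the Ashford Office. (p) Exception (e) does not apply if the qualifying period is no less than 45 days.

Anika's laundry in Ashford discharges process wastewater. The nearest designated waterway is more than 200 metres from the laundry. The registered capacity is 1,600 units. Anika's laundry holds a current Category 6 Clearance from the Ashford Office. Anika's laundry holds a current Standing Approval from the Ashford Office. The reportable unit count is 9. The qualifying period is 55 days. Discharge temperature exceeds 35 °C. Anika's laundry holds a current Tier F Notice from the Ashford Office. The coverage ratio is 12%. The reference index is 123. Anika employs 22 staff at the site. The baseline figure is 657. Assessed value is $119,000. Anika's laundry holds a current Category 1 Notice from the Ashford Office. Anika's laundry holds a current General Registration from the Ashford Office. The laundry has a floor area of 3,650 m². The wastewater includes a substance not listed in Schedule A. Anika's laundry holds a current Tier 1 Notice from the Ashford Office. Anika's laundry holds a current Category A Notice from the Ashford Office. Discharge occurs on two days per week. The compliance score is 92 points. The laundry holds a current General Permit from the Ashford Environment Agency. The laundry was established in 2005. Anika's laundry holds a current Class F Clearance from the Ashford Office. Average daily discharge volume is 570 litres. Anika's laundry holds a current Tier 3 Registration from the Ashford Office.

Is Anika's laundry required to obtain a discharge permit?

Exception (a): the reference index is 123, below the 125 limit; a current General Permit is held; a current Tier 1 Notice is held — every condition holds. Turning to paragraph (f): (f) operates against (a): a current Class F Clearance is held. (a) is therefore removed.
All of (b)'s requirements are met (a current Tier 3 Registration is held; the facility's floor area is 3,650 m², below the 3,850 m² limit; the coverage ratio is 12%, less than the 13% limit). Turning to paragraph (g): (g) applies — assessed value is $119,000, below the $136,500 limit. So (b) is unavailable.
Exception (c) is satisfied on its face — average daily discharge volume is 570 litres, less than the 650 litres limit; a current Standing Approval is held. However, paragraph (h) must be considered: (h) operates — the reportable unit count is 9, under the 10 limit. (c) is therefore removed.
Exception (d) is satisfied on its face — a current Tier F Notice is held; the registered capacity is 1,600 units, meeting the 1,550 units threshold; discharge occurs on no more than two days per week. But applying paragraphs (i)–(o): (i) is triggered — a current Category 1 Notice is held. (j) would limit (i) — a current General Registration is held — but (k) sets (j) aside: (k) operates against (j): discharge temperature exceeds 35 °C. (l) is engaged (a current Category A Notice is held), but is itself disapplied by (m): (m) operates — the compliance score is 92 points, under the 95 points limit. (n), which would lift (m), is inapplicable — the laundry is more than 200 m from any designated waterway. (d) is therefore removed.
Exception (e) fails — the wastewater includes a non-Schedule-A substance.
None of the exceptions is available; § 36.1 applies in full.

Yes — Anika's laundry must obtain a discharge permit.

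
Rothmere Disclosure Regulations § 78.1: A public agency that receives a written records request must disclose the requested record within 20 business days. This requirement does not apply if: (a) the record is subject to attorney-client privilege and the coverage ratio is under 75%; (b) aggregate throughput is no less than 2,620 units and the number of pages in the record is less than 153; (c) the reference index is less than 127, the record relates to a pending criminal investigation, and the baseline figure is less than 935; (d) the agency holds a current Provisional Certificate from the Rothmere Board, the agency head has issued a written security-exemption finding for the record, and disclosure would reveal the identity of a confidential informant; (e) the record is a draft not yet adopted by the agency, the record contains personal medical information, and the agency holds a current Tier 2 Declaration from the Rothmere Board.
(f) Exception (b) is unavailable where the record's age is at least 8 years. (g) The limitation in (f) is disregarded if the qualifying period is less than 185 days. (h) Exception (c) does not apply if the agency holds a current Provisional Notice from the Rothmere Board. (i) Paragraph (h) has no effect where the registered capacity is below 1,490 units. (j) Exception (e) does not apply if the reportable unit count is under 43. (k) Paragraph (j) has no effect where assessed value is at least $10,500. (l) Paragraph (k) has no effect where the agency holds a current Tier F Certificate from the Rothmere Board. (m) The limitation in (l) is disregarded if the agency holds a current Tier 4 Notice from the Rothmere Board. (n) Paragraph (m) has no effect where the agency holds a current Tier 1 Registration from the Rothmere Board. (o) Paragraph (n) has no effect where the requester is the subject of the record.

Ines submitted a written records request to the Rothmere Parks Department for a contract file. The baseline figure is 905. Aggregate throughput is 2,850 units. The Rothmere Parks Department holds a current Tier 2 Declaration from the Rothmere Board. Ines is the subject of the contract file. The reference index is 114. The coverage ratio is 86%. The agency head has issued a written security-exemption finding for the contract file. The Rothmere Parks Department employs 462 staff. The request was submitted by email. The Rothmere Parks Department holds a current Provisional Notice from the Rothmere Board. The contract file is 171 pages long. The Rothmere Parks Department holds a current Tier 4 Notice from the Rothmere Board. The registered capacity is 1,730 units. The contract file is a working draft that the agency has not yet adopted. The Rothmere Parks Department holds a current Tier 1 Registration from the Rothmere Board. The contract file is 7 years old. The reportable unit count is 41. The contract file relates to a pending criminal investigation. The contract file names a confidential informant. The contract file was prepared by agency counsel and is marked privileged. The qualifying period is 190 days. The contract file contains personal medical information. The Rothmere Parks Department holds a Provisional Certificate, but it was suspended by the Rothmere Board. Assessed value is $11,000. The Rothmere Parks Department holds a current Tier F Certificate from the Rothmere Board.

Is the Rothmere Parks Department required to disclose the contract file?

Exception (a) fails — the coverage ratio is 86%, not under 75%.
Exception (b) requires that the number of pages in the record is less than 153; but the number of pages in the record is 171, not less than 153, so (b) is unavailable.
Exception (c): the reference index is 114, less than the 127 limit; the contract file relates to a pending investigation; the baseline figure is 905, less than the 935 limit — every condition holds. But applying paragraphs (h)–(i): (h) is engaged — a current Provisional Notice is held. (i) is not triggered (the registered capacity is 1,730 units, not below 1,490 units), so (h) stands. So (c) is unavailable.
Exception (d) fails — no current Provisional Certificate is held.
Exception (e) is satisfied on its face — the contract file is an unadopted draft; the contract file contains personal medical information; a current Tier 2 Declaration is held. Under paragraphs (j)–(o): (j) is engaged (the reportable unit count is 41, under the 43 limit), but is itself disapplied by (k): (k) applies — assessed value is $11,000, meeting the $10,500 threshold. (l) would limit (k) — a current Tier F Certificate is held — but (m) sets (l) aside: (m) applies — a current Tier 4 Notice is held. (n) applies (a current Tier 1 Registration is held), but is displaced by (o): (o) operates — Ines is the subject of the contract file. So (e) applies.

No — exception (e) applies; the Rothmere Parks Department is not required to disclose the contract file.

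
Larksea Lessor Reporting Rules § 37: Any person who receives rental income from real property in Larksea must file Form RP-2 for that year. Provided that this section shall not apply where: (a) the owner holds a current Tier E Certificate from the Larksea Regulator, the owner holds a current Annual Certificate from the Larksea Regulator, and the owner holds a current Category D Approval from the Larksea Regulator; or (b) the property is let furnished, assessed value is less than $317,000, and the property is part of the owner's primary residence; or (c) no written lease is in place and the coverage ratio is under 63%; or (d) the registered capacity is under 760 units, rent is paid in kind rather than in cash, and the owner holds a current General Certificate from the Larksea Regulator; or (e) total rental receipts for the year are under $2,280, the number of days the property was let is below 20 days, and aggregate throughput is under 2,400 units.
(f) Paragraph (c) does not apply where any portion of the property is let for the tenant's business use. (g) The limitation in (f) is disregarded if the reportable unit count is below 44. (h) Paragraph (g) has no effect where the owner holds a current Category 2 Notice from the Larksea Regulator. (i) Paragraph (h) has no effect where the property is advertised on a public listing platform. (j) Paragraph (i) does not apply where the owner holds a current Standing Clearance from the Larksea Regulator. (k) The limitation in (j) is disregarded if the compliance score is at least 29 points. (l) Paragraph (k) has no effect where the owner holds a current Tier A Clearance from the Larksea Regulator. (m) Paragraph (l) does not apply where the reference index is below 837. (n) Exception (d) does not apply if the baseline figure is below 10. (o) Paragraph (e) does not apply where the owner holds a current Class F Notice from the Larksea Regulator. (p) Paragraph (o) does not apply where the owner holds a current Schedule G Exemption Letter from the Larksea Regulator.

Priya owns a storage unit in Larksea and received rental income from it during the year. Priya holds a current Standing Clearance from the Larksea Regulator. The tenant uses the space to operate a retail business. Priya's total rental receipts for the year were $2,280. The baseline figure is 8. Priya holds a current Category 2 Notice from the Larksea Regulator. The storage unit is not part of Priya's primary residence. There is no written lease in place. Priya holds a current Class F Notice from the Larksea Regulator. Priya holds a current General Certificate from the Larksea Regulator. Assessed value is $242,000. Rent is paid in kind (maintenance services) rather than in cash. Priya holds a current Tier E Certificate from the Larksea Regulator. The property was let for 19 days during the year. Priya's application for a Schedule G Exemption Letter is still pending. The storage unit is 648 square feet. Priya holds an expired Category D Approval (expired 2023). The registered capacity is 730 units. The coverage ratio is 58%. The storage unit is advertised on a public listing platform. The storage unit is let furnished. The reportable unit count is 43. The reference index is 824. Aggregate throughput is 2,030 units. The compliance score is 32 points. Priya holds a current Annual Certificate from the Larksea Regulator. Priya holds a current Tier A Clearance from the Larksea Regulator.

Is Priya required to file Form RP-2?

Exception (a) requires that the owner holds a current Category D Approval from the Larksea Regulator; but there is no Category D Approval in force, so (a) is unavailable.
Exception (b) fails — the storage unit is not part of the primary residence.
Exception (c): there is no written lease; the coverage ratio is 58%, under the 63% limit — every condition holds. As to paragraphs (f)–(m): (f) would limit (c) — the space is let for business use — but (g) sets (f) aside: (g) applies — the reportable unit count is 43, below the 44 limit. (h) would limit (g) — a current Category 2 Notice is held — but (i) sets (h) aside: (i) is triggered — the property is publicly advertised. (j) operates (a current Standing Clearance is held), but is itself disapplied by (k): (k) is triggered — the compliance score is 32 points, meeting the 29 points threshold. (l) would limit (k) — a current Tier A Clearance is held — but (m) sets (l) aside: (m) operates against (l): the reference index is 824, below the 837 limit. So (c) applies.
All of (d)'s requirements are met (the registered capacity is 730 units, under the 760 units limit; rent is paid in kind; a current General Certificate is held). Turning to paragraph (n): (n) operates against (d): the baseline figure is 8, below the 10 limit. So (d) is unavailable.
Exception (e) does not apply: total rental receipts for the year are $2,280, not under $2,280.

No — exception (c) applies; Priya is not required to file Form RP-2.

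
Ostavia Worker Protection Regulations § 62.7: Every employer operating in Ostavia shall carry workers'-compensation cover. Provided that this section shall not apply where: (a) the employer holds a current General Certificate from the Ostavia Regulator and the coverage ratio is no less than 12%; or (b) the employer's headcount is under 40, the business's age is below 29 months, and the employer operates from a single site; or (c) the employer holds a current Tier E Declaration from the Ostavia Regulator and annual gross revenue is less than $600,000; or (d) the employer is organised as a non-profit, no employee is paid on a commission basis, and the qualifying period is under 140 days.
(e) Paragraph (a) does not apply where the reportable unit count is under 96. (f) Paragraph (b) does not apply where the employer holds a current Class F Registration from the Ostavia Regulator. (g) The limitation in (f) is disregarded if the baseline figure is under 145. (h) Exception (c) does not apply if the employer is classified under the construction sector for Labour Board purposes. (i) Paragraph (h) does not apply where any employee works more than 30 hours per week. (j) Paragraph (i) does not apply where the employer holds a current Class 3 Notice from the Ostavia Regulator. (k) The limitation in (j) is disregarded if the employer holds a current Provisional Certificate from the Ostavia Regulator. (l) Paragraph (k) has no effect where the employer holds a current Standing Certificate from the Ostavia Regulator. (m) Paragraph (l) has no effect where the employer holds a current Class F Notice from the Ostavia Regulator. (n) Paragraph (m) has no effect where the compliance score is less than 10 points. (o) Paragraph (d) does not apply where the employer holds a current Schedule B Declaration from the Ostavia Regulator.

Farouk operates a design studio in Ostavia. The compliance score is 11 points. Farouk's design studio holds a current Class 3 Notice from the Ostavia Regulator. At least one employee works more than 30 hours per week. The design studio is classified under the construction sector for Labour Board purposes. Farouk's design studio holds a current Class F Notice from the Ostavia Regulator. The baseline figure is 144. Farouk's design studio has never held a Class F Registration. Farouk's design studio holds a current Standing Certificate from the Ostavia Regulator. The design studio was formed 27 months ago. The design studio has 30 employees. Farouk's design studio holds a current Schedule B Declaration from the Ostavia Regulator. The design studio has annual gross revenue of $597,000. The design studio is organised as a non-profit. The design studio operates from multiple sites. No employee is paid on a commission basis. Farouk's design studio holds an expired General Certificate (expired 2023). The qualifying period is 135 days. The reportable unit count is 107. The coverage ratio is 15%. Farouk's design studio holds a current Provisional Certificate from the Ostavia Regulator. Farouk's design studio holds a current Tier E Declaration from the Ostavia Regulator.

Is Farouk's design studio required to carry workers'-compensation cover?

Exception (a) does not apply: no current General Certificate is held.
Exception (b) requires that the employer operates from a single site; but the employer operates from multiple sites, so (b) is unavailable.
Exception (c)'s conditions are all satisfied: a current Tier E Declaration is held; annual gross revenue is $597,000, less than the $600,000 limit. Applying paragraphs (h)–(n): (h) would limit (c) — the design studio is classified under the construction sector — but (i) sets (h) aside: (i) operates against (h): at least one employee exceeds 30 hours/week. (j) would limit (i) — a current Class 3 Notice is held — but (k) sets (j) aside: (k) operates against (j): a current Provisional Certificate is held. (l) is triggered (a current Standing Certificate is held), but yields to (m): (m) operates against (l): a current Class F Notice is held. (n), which would lift (m), is not triggered — the compliance score is 11 points, not less than 10 points. So (c) applies.
Exception (d)'s conditions are all satisfied: the employer is a non-profit; no employee is paid on commission; the qualifying period is 135 days, under the 140 days limit. However, paragraph (o) must be considered: (o) operates against (d): a current Schedule B Declaration is held. Exception (d) does not apply.

No — exception (c) applies; Farouk's design studio is not required to carry workers'-compensation cover.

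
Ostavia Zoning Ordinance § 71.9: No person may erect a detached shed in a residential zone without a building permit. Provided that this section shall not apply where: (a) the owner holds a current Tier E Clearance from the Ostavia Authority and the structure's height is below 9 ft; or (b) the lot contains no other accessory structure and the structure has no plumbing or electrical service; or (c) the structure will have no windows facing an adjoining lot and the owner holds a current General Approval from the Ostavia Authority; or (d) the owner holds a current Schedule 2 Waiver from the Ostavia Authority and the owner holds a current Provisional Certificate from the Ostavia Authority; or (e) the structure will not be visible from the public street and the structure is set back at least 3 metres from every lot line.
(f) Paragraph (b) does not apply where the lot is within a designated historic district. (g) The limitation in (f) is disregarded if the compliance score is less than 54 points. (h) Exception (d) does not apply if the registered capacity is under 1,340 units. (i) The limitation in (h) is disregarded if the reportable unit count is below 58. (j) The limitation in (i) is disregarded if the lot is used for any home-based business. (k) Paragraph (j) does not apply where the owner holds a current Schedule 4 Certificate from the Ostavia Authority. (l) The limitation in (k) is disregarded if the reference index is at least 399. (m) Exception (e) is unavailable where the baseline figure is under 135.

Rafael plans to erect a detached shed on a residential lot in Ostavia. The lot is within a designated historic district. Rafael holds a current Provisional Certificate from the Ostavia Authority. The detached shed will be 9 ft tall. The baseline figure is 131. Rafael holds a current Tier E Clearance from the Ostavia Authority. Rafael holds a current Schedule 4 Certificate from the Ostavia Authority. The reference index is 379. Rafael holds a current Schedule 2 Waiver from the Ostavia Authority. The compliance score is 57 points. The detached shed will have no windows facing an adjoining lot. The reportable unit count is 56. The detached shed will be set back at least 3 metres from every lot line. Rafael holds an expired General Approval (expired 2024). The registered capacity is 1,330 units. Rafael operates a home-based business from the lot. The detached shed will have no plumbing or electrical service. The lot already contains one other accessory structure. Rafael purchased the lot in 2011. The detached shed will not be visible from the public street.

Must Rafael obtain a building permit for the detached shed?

No — exception (d) applies; Rafael does not need a building permit.

Exception (a) requires that the structure's height is below 9 ft; but the structure's height is 9 ft, not below 9 ft, so (a) is unavailable.
Exception (b) fails — the lot already has another accessory structure.
Exception (c) requires that the owner holds a current General Approval from the Ostavia Authority; but there is no General Approval in force, so (c) is unavailable.
Exception (d): a current Schedule 2 Waiver is held; a current Provisional Certificate is held — every condition holds. Under paragraphs (h)–(l): (h) would limit (d) — the registered capacity is 1,330 units, under the 1,340 units limit — but (i) sets (h) aside: (i) operates against (h): the reportable unit count is 56, below the 58 limit. (j) would limit (i) — a home-based business operates on the lot — but (k) sets (j) aside: (k) operates against (j): a current Schedule 4 Certificate is held. (l), which would lift (k), does not operate here — the reference index is 379, short of 399. So (d) applies.
All of (e)'s requirements are met (the structure will not be visible from the street; the setback is at least 3 m on every side). Turning to paragraph (m): (m) applies — the baseline figure is 131, under the 135 limit. Exception (e) does not apply.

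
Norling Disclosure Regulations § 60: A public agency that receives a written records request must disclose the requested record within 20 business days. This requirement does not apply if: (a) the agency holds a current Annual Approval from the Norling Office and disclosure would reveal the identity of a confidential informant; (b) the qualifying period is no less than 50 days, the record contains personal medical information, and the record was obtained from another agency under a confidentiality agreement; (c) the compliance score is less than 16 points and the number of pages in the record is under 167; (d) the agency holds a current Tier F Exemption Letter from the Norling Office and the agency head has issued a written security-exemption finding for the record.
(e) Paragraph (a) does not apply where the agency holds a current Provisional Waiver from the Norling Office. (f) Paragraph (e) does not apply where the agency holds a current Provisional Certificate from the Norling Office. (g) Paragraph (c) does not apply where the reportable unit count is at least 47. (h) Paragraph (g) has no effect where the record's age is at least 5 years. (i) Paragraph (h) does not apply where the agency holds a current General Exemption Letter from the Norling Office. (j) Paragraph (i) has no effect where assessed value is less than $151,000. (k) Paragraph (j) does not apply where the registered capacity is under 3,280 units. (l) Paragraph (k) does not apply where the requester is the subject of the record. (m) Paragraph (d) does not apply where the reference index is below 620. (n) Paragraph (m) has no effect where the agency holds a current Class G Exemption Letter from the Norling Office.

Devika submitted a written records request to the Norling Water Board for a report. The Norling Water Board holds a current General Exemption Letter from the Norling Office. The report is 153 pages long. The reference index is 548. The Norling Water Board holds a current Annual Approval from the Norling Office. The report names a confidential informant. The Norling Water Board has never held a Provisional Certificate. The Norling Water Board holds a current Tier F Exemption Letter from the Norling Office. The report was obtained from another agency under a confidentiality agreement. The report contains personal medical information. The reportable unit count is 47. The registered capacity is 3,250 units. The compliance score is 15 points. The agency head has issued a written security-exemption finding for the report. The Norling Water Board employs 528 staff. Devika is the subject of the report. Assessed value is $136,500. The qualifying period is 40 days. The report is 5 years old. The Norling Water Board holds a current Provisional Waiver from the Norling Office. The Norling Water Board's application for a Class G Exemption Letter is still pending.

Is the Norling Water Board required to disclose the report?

No — exception (c) applies; the Norling Water Board is not required to disclose the report.

Exception (a) is satisfied on its face — a current Annual Approval is held; the report names a confidential informant. Turning to paragraphs (e)–(f): (e) is triggered — a current Provisional Waiver is held. (f) is not triggered (there is no Provisional Certificate in force), so (e) stands. Exception (a) does not apply.
Exception (b) requires that the qualifying period is no less than 50 days; but the qualifying period is 40 days, short of 50 days, so (b) is unavailable.
All of (c)'s requirements are met (the compliance score is 15 points, less than the 16 points limit; the number of pages in the record is 153, under the 167 limit). Considering the limiting provisions: (g) applies (the reportable unit count is 47, meeting the 47 threshold), but yields to (h): (h) operates against (g): the record's age is 5 years, meeting the 5 years threshold. (i) is triggered (a current General Exemption Letter is held), but yields to (j): (j) operates against (i): assessed value is $136,500, less than the $151,000 limit. (k) is engaged (the registered capacity is 3,250 units, under the 3,280 units limit), but is displaced by (l): (l) is triggered — Devika is the subject of the report. (c) remains available.
Exception (d)'s conditions are all satisfied: a current Tier F Exemption Letter is held; a written security-exemption finding has been issued. However, paragraphs (m)–(n) must be considered: (m) applies — the reference index is 548, below the 620 limit. (n), which would lift (m), is not triggered — no current Class G Exemption Letter is held. So (d) is unavailable.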